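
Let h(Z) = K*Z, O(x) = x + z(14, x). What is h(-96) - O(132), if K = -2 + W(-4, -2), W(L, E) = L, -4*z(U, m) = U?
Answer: 895/2 ≈ 447.50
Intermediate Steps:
z(U, m) = -U/4
O(x) = -7/2 + x (O(x) = x - ¼*14 = x - 7/2 = -7/2 + x)
K = -6 (K = -2 - 4 = -6)
h(Z) = -6*Z
h(-96) - O(132) = -6*(-96) - (-7/2 + 132) = 576 - 1*257/2 = 576 - 257/2 = 895/2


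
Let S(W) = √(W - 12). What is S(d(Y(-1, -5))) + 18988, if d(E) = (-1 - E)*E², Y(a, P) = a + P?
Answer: 18988 + 2*√42 ≈ 19001.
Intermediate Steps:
Y(a, P) = P + a
d(E) = E²*(-1 - E)
S(W) = √(-12 + W)
S(d(Y(-1, -5))) + 18988 = √(-12 + (-5 - 1)²*(-1 - (-5 - 1))) + 18988 = √(-12 + (-6)²*(-1 - 1*(-6))) + 18988 = √(-12 + 36*(-1 + 6)) + 18988 = √(-12 + 36*5) + 18988 = √(-12 + 180) + 18988 = √168 + 18988 = 2*√42 + 18988 = 18988 + 2*√42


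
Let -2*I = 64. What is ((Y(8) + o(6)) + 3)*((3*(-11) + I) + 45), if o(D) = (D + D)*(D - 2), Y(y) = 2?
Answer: -1060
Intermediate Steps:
I = -32 (I = -1/2*64 = -32)
o(D) = 2*D*(-2 + D) (o(D) = (2*D)*(-2 + D) = 2*D*(-2 + D))
((Y(8) + o(6)) + 3)*((3*(-11) + I) + 45) = ((2 + 2*6*(-2 + 6)) + 3)*((3*(-11) - 32) + 45) = ((2 + 2*6*4) + 3)*((-33 - 32) + 45) = ((2 + 48) + 3)*(-65 + 45) = (50 + 3)*(-20) = 53*(-20) = -1060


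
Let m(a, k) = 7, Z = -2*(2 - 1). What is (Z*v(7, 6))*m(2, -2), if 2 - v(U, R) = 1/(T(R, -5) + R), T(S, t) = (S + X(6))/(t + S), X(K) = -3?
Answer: -238/9 ≈ -26.444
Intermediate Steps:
Z = -2 (Z = -2*1 = -2)
T(S, t) = (-3 + S)/(S + t) (T(S, t) = (S - 3)/(t + S) = (-3 + S)/(S + t))
v(U, R) = 2 - 1/(R + (-3 + R)/(-5 + R)) (v(U, R) = 2 - 1/((-3 + R)/(R - 5) + R) = 2 - 1/((-3 + R)/(-5 + R) + R) = 2 - 1/(R + (-3 + R)/(-5 + R)))
(Z*v(7, 6))*m(2, -2) = -2*(-1 - 9*6 + 2*6²)/(-3 + 6² - 4*6)*7 = -2*(-1 - 54 + 2*36)/(-3 + 36 - 24)*7 = -2*(-1 - 54 + 72)/9*7 = -2*17/9*7 = -34/9*7 = -238/9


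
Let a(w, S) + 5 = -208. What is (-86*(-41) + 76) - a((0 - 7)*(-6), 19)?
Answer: 3815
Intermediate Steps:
a(w, S) = -213 (a(w, S) = -5 - 208 = -213)
(-86*(-41) + 76) - a((0 - 7)*(-6), 19) = (-86*(-41) + 76) - 1*(-213) = (3526 + 76) + 213 = 3602 + 213 = 3815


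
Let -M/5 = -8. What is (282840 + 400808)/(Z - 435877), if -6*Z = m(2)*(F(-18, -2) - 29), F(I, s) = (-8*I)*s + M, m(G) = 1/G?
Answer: -8203776/5230247 ≈ -1.5685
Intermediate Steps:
M = 40 (M = -5*(-8) = 40)
F(I, s) = 40 - 8*I*s (F(I, s) = (-8*I)*s + 40 = -8*I*s + 40 = 40 - 8*I*s)
Z = 277/12 (Z = -((40 - 8*(-18)*(-2)) - 29)/(6*2) = -((40 - 288) - 29)/12 = -(-248 - 29)/12 = -(-277)/12 = -⅙*(-277/2) = 277/12 ≈ 23.083)
(282840 + 400808)/(Z - 435877) = (282840 + 400808)/(277/12 - 435877) = 683648/(-5230247/12) = 683648*(-12/5230247) = -8203776/5230247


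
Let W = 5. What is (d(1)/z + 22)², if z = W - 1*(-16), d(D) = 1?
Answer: 214369/441 ≈ 486.10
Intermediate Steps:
z = 21 (z = 5 - 1*(-16) = 5 + 16 = 21)
(d(1)/z + 22)² = (1/21 + 22)² = (463/21)² = 214369/441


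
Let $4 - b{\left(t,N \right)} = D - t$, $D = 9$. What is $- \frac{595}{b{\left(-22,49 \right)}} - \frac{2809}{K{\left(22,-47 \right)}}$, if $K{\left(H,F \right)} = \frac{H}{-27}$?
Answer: $\frac{2060851}{594} \approx 3469.4$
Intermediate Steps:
$K{\left(H,F \right)} = - \frac{H}{27}$ ($K{\left(H,F \right)} = H \left(- \frac{1}{27}\right) = - \frac{H}{27}$)
$b{\left(t,N \right)} = -5 + t$ ($b{\left(t,N \right)} = 4 - \left(9 - t\right) = 4 + \left(-9 + t\right) = -5 + t$)
$- \frac{595}{b{\left(-22,49 \right)}} - \frac{2809}{K{\left(22,-47 \right)}} = - \frac{595}{-5 - 22} - \frac{2809}{\left(- \frac{1}{27}\right) 22} = - \frac{595}{-27} - \frac{2809}{- \frac{22}{27}} = \left(-595\right) \left(- \frac{1}{27}\right) - - \frac{75843}{22} = \frac{595}{27} + \frac{75843}{22} = \frac{2060851}{594}$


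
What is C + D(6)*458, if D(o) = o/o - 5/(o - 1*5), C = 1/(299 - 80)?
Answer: -401207/219 ≈ -1832.0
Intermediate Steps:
C = 1/219 ≈ 0.0045662
D(o) = 1 - 5/(-5 + o) (D(o) = 1 - 5/(o - 5) = 1 - 5/(-5 + o))
C + D(6)*458 = 1/219 + ((-10 + 6)/(-5 + 6))*458 = 1/219 + (-4/1)*458 = 1/219 + (1*(-4))*458 = 1/219 - 4*458 = 1/219 - 1832 = -401207/219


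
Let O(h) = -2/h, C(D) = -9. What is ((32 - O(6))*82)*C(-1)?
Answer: -23862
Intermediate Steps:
((32 - O(6))*82)*C(-1) = ((32 - (-2)/6)*82)*(-9) = ((32 - 1*(-⅓))*82)*(-9) = ((32 + ⅓)*82)*(-9) = ((97/3)*82)*(-9) = (7954/3)*(-9) = -23862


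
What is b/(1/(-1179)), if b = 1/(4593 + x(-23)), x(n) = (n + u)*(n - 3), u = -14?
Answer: -1179/5555 ≈ -0.21224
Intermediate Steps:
x(n) = (-14 + n)*(-3 + n) (x(n) = (n - 14)*(n - 3) = (-14 + n)*(-3 + n))
b = 1/5555 (b = 1/(4593 + (42 + (-23)² - 17*(-23))) = 1/(4593 + (42 + 529 + 391)) = 1/(4593 + 962) = 1/5555 ≈ 0.00018002)
b/(1/(-1179)) = 1/(5555*(1/(-1179))) = 1/(5555*(-1/1179)) = (1/5555)*(-1179) = -1179/5555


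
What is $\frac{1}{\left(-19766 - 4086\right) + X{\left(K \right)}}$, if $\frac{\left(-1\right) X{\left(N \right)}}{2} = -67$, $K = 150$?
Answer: $- \frac{1}{23718} \approx -4.2162 \cdot 10^{-5}$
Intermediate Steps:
$X{\left(N \right)} = 134$ ($X{\left(N \right)} = \left(-2\right) \left(-67\right) = 134$)
$\frac{1}{\left(-19766 - 4086\right) + X{\left(K \right)}} = \frac{1}{\left(-19766 - 4086\right) + 134} = \frac{1}{-23852 + 134} = \frac{1}{-23718} = - \frac{1}{23718}$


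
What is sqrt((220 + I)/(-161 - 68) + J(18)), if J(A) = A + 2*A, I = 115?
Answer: sqrt(2755099)/229 ≈ 7.2482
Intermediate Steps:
J(A) = 3*A
sqrt((220 + I)/(-161 - 68) + J(18)) = sqrt((220 + 115)/(-161 - 68) + 3*18) = sqrt(335/(-229) + 54) = sqrt(335*(-1/229) + 54) = sqrt(-335/229 + 54) = sqrt(12031/229) = sqrt(2755099)/229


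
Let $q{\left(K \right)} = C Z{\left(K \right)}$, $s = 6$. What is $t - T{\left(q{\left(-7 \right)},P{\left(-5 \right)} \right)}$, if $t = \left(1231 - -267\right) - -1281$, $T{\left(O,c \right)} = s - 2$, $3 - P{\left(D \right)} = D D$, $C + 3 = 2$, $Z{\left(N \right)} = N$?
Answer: $2775$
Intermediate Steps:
$C = -1$ ($C = -3 + 2 = -1$)
$P{\left(D \right)} = 3 - D^{2}$ ($P{\left(D \right)} = 3 - D D = 3 - D^{2}$)
$q{\left(K \right)} = - K$
$T{\left(O,c \right)} = 4$ ($T{\left(O,c \right)} = 6 - 2 = 4$)
$t = 2779$ ($t = \left(1231 + 267\right) + 1281 = 1498 + 1281 = 2779$)
$t - T{\left(q{\left(-7 \right)},P{\left(-5 \right)} \right)} = 2779 - 4 = 2775$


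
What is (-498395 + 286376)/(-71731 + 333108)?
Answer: -7311/9013 ≈ -0.81116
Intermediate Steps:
(-498395 + 286376)/(-71731 + 333108) = -212019/261377 = -212019*1/261377 = -7311/9013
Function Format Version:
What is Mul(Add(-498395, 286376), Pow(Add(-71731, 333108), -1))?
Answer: Rational(-7311, 9013) ≈ -0.81116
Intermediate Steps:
Mul(Add(-498395, 286376), Pow(Add(-71731, 333108), -1)) = Mul(-212019, Pow(261377, -1)) = Mul(-212019, Rational(1, 261377)) = Rational(-7311, 9013)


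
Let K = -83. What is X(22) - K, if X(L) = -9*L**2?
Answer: -4273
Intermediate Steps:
X(22) - K = -9*22**2 - 1*(-83) = -9*484 + 83 = -4356 + 83 = -4273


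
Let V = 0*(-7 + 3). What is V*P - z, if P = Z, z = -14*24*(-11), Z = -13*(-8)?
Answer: -3696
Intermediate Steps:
Z = 104
z = 3696 (z = -336*(-11) = 3696)
P = 104
V = 0 (V = 0*(-4) = 0)
V*P - z = 0*104 - 1*3696 = 0 - 3696 = -3696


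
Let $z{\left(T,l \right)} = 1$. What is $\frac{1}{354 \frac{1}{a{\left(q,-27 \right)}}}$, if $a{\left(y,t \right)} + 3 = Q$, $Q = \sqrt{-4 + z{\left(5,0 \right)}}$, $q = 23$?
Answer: $- \frac{1}{118} + \frac{i \sqrt{3}}{354} \approx -0.0084746 + 0.0048928 i$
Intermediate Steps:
$Q = i \sqrt{3}$ ($Q = \sqrt{-4 + 1} = \sqrt{-3} = i \sqrt{3} \approx 1.732 i$)
$a{\left(y,t \right)} = -3 + i \sqrt{3}$
$\frac{1}{354 \frac{1}{a{\left(q,-27 \right)}}} = \frac{1}{354 \frac{1}{-3 + i \sqrt{3}}} = - \frac{1}{118} + \frac{i \sqrt{3}}{354}$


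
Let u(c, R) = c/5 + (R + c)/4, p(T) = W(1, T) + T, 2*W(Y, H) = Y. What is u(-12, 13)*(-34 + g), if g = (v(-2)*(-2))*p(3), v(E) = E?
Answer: 43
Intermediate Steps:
W(Y, H) = Y/2
p(T) = 1/2 + T (p(T) = (1/2)*1 + T = 1/2 + T)
u(c, R) = R/4 + 9*c/20 (u(c, R) = c*(1/5) + (R + c)*(1/4) = c/5 + (R/4 + c/4) = R/4 + 9*c/20)
g = 14 (g = (-2*(-2))*(1/2 + 3) = 4*(7/2) = 14)
u(-12, 13)*(-34 + g) = ((1/4)*13 + (9/20)*(-12))*(-34 + 14) = (13/4 - 27/5)*(-20) = -43/20*(-20) = 43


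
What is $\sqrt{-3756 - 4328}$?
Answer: $2 i \sqrt{2021} \approx 89.911 i$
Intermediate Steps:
$\sqrt{-3756 - 4328} = \sqrt{-8084} = 2 i \sqrt{2021}$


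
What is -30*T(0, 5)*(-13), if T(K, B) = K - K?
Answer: 0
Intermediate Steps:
T(K, B) = 0
-30*T(0, 5)*(-13) = -30*0*(-13) = 0*(-13) = 0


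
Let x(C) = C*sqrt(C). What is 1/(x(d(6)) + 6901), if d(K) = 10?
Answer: 6901/47622801 - 10*sqrt(10)/47622801 ≈ 0.00014425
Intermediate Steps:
x(C) = C**(3/2)
1/(x(d(6)) + 6901) = 1/(10**(3/2) + 6901) = 1/(10*sqrt(10) + 6901) = 1/(6901 + 10*sqrt(10))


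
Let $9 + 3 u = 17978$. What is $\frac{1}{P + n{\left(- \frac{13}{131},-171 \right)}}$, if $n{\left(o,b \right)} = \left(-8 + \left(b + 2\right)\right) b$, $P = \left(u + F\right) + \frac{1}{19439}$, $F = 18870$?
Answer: $\frac{58317}{3214821823} \approx 1.814 \cdot 10^{-5}$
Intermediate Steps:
$u = \frac{17969}{3}$ ($u = -3 + \frac{1}{3} \cdot 17978 = -3 + \frac{17978}{3} = \frac{17969}{3} \approx 5989.7$)
$P = \frac{1449741184}{58317}$ ($P = \left(\frac{17969}{3} + 18870\right) + \frac{1}{19439} = \frac{74579}{3} + \frac{1}{19439} = \frac{1449741184}{58317} \approx 24860.0$)
$n{\left(o,b \right)} = b \left(-6 + b\right)$ ($n{\left(o,b \right)} = \left(-8 + \left(2 + b\right)\right) b = \left(-6 + b\right) b = b \left(-6 + b\right)$)
$\frac{1}{P + n{\left(- \frac{13}{131},-171 \right)}} = \frac{1}{\frac{1449741184}{58317} - 171 \left(-6 - 171\right)} = \frac{1}{\frac{1449741184}{58317} - -30267} = \frac{1}{\frac{1449741184}{58317} + 30267} = \frac{1}{\frac{3214821823}{58317}} = \frac{58317}{3214821823}$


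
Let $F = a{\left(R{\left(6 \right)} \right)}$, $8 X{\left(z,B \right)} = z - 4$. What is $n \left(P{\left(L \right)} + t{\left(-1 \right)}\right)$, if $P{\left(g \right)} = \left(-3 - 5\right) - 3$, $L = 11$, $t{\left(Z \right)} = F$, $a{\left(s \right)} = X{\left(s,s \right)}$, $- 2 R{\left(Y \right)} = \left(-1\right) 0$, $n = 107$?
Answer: $- \frac{2461}{2} \approx -1230.5$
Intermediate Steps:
$X{\left(z,B \right)} = - \frac{1}{2} + \frac{z}{8}$ ($X{\left(z,B \right)} = \frac{z - 4}{8} = \frac{-4 + z}{8} = - \frac{1}{2} + \frac{z}{8}$)
$R{\left(Y \right)} = 0$ ($R{\left(Y \right)} = - \frac{\left(-1\right) 0}{2} = \left(- \frac{1}{2}\right) 0 = 0$)
$a{\left(s \right)} = - \frac{1}{2} + \frac{s}{8}$
$F = - \frac{1}{2}$ ($F = - \frac{1}{2} + \frac{1}{8} \cdot 0 = - \frac{1}{2} + 0 = - \frac{1}{2} \approx -0.5$)
$t{\left(Z \right)} = - \frac{1}{2}$
$P{\left(g \right)} = -11$ ($P{\left(g \right)} = -8 - 3 = -11$)
$n \left(P{\left(L \right)} + t{\left(-1 \right)}\right) = 107 \left(-11 - \frac{1}{2}\right) = 107 \left(- \frac{23}{2}\right) = - \frac{2461}{2}$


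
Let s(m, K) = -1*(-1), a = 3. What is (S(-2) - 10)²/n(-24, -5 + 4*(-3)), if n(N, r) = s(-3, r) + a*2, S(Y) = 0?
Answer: 100/7 ≈ 14.286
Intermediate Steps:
s(m, K) = 1
n(N, r) = 7 (n(N, r) = 1 + 3*2 = 1 + 6 = 7)
(S(-2) - 10)²/n(-24, -5 + 4*(-3)) = (0 - 10)²/7 = (-10)²*(⅐) = 100*(⅐) = 100/7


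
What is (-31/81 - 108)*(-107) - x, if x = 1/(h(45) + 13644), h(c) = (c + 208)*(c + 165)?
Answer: 20908119047/1802898 ≈ 11597.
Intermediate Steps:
h(c) = (165 + c)*(208 + c) (h(c) = (208 + c)*(165 + c) = (165 + c)*(208 + c))
x = 1/66774 (x = 1/((34320 + 45² + 373*45) + 13644) = 1/((34320 + 2025 + 16785) + 13644) = 1/(53130 + 13644) = 1/66774 ≈ 1.4976e-5)
(-31/81 - 108)*(-107) - x = (-31/81 - 108)*(-107) - 1*1/66774 = (-31*1/81 - 108)*(-107) - 1/66774 = (-31/81 - 108)*(-107) - 1/66774 = -8779/81*(-107) - 1/66774 = 939353/81 - 1/66774 = 20908119047/1802898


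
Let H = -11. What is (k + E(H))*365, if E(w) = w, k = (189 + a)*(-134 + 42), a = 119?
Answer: -10346655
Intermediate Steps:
k = -28336 (k = (189 + 119)*(-134 + 42) = 308*(-92) = -28336)
(k + E(H))*365 = (-28336 - 11)*365 = -28347*365 = -10346655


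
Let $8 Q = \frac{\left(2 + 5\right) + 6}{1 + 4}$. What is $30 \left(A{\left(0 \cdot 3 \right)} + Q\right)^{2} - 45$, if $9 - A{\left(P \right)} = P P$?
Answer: $\frac{410187}{160} \approx 2563.7$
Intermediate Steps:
$Q = \frac{13}{40}$ ($Q = \frac{\left(\left(2 + 5\right) + 6\right) \frac{1}{1 + 4}}{8} = \frac{\left(7 + 6\right) \frac{1}{5}}{8} = \frac{13 \cdot \frac{1}{5}}{8} = \frac{1}{8} \cdot \frac{13}{5} = \frac{13}{40} \approx 0.325$)
$A{\left(P \right)} = 9 - P^{2}$ ($A{\left(P \right)} = 9 - P P = 9 - P^{2}$)
$30 \left(A{\left(0 \cdot 3 \right)} + Q\right)^{2} - 45 = 30 \left(\left(9 - \left(0 \cdot 3\right)^{2}\right) + \frac{13}{40}\right)^{2} - 45 = 30 \left(\left(9 - 0^{2}\right) + \frac{13}{40}\right)^{2} - 45 = 30 \left(\left(9 - 0\right) + \frac{13}{40}\right)^{2} - 45 = 30 \left(\left(9 + 0\right) + \frac{13}{40}\right)^{2} - 45 = 30 \left(9 + \frac{13}{40}\right)^{2} - 45 = 30 \left(\frac{373}{40}\right)^{2} - 45 = 30 \cdot \frac{139129}{1600} - 45 = \frac{417387}{160} - 45 = \frac{410187}{160}$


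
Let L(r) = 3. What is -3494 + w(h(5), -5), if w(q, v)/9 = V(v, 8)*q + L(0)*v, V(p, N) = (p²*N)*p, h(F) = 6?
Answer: -57629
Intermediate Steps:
V(p, N) = N*p³ (V(p, N) = (N*p²)*p = N*p³)
w(q, v) = 27*v + 72*q*v³ (w(q, v) = 9*((8*v³)*q + 3*v) = 9*(8*q*v³ + 3*v) = 9*(3*v + 8*q*v³) = 27*v + 72*q*v³)
-3494 + w(h(5), -5) = -3494 + (27*(-5) + 72*6*(-5)³) = -3494 + (-135 + 72*6*(-125)) = -3494 + (-135 - 54000) = -3494 - 54135 = -57629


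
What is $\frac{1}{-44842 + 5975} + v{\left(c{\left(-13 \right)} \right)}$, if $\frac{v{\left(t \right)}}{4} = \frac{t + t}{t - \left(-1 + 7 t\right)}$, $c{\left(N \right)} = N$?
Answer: $- \frac{4042247}{3070493} \approx -1.3165$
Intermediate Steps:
$v{\left(t \right)} = \frac{8 t}{1 - 6 t}$ ($v{\left(t \right)} = 4 \frac{t + t}{t - \left(-1 + 7 t\right)} = 4 \frac{2 t}{t - \left(-1 + 7 t\right)} = 4 \frac{2 t}{1 - 6 t} = \frac{8 t}{1 - 6 t}$)
$\frac{1}{-44842 + 5975} + v{\left(c{\left(-13 \right)} \right)} = \frac{1}{-44842 + 5975} - - \frac{104}{-1 + 6 \left(-13\right)} = \frac{1}{-38867} - - \frac{104}{-1 - 78} = - \frac{1}{38867} - - \frac{104}{-79} = - \frac{1}{38867} - \left(-104\right) \left(- \frac{1}{79}\right) = - \frac{1}{38867} - \frac{104}{79} = - \frac{4042247}{3070493}$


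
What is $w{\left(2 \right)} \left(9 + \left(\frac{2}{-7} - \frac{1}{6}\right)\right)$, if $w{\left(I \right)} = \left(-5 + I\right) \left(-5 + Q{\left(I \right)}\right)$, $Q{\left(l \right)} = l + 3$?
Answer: $0$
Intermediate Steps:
$Q{\left(l \right)} = 3 + l$
$w{\left(I \right)} = \left(-5 + I\right) \left(-2 + I\right)$ ($w{\left(I \right)} = \left(-5 + I\right) \left(-5 + \left(3 + I\right)\right) = \left(-5 + I\right) \left(-2 + I\right)$)
$w{\left(2 \right)} \left(9 + \left(\frac{2}{-7} - \frac{1}{6}\right)\right) = \left(10 + 2^{2} - 14\right) \left(9 + \left(\frac{2}{-7} - \frac{1}{6}\right)\right) = \left(10 + 4 - 14\right) \left(9 + \left(2 \left(- \frac{1}{7}\right) - \frac{1}{6}\right)\right) = 0 \left(9 - \frac{19}{42}\right) = 0 \cdot \frac{359}{42} = 0$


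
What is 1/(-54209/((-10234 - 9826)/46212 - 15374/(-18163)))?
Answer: -86528377/11375061468051 ≈ -7.6068e-6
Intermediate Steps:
1/(-54209/((-10234 - 9826)/46212 - 15374/(-18163))) = 1/(-54209/(-20060*1/46212 - 15374*(-1/18163))) = 1/(-54209/(-5015/11553 + 15374/18163)) = 1/(-54209/86528377/209837139) = 1/(-54209*209837139/86528377) = 1/(-11375061468051/86528377) = -86528377/11375061468051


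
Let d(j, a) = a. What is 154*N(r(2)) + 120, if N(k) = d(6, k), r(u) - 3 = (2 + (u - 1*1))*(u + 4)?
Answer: 3354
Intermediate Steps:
r(u) = 3 + (1 + u)*(4 + u) (r(u) = 3 + (2 + (u - 1*1))*(u + 4) = 3 + (2 + (u - 1))*(4 + u) = 3 + (2 + (-1 + u))*(4 + u) = 3 + (1 + u)*(4 + u))
N(k) = k
154*N(r(2)) + 120 = 154*(7 + 2² + 5*2) + 120 = 154*(7 + 4 + 10) + 120 = 154*21 + 120 = 3234 + 120 = 3354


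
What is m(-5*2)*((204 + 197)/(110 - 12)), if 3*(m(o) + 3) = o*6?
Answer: -9223/98 ≈ -94.112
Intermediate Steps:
m(o) = -3 + 2*o (m(o) = -3 + (o*6)/3 = -3 + (6*o)/3 = -3 + 2*o)
m(-5*2)*((204 + 197)/(110 - 12)) = (-3 + 2*(-5*2))*((204 + 197)/(110 - 12)) = (-3 + 2*(-10))*(401/98) = (-3 - 20)*(401*(1/98)) = -23*401/98 = -9223/98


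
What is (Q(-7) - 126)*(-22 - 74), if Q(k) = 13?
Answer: 10848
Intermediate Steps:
(Q(-7) - 126)*(-22 - 74) = (13 - 126)*(-22 - 74) = -113*(-96) = 10848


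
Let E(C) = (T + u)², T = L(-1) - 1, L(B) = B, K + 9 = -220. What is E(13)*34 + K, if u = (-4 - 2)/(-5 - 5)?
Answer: -4059/25 ≈ -162.36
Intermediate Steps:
K = -229 (K = -9 - 220 = -229)
T = -2 (T = -1 - 1 = -2)
u = ⅗ (u = -6/(-10) = -6*(-⅒) = ⅗ ≈ 0.60000)
E(C) = 49/25 (E(C) = (-2 + ⅗)² = (-7/5)² = 49/25)
E(13)*34 + K = (49/25)*34 - 229 = 1666/25 - 229 = -4059/25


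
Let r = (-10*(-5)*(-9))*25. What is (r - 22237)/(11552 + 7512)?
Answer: -33487/19064 ≈ -1.7566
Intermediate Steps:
r = -11250 (r = (50*(-9))*25 = -450*25 = -11250)
(r - 22237)/(11552 + 7512) = (-11250 - 22237)/(11552 + 7512) = -33487/19064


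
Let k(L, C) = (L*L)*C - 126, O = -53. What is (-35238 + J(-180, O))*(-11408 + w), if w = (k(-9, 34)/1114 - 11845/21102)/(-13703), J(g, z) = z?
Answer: 64843724767937238809/161062513242 ≈ 4.0260e+8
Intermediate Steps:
k(L, C) = -126 + C*L² (k(L, C) = L²*C - 126 = C*L² - 126 = -126 + C*L²)
w = -21130363/161062513242 (w = ((-126 + 34*(-9)²)/1114 - 11845/21102)/(-13703) = ((-126 + 34*81)*(1/1114) - 11845*1/21102)*(-1/13703) = ((-126 + 2754)*(1/1114) - 11845/21102)*(-1/13703) = (2628*(1/1114) - 11845/21102)*(-1/13703) = (1314/557 - 11845/21102)*(-1/13703) = (21130363/11753814)*(-1/13703) = -21130363/161062513242 ≈ -0.00013119)
(-35238 + J(-180, O))*(-11408 + w) = (-35238 - 53)*(-11408 - 21130363/161062513242) = -35291*(-1837401172195099/161062513242) = 64843724767937238809/161062513242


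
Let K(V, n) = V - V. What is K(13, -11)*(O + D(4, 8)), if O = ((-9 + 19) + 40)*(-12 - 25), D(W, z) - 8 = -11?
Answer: 0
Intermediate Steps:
D(W, z) = -3 (D(W, z) = 8 - 11 = -3)
O = -1850 (O = (10 + 40)*(-37) = 50*(-37) = -1850)
K(V, n) = 0
K(13, -11)*(O + D(4, 8)) = 0*(-1850 - 3) = 0*(-1853) = 0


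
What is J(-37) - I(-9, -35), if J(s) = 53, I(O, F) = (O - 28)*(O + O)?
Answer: -613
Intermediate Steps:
I(O, F) = 2*O*(-28 + O) (I(O, F) = (-28 + O)*(2*O) = 2*O*(-28 + O))
J(-37) - I(-9, -35) = 53 - 2*(-9)*(-28 - 9) = 53 - 2*(-9)*(-37) = 53 - 1*666 = 53 - 666 = -613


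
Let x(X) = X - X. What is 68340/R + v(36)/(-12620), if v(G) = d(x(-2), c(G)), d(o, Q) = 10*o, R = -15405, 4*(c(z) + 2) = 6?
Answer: -4556/1027 ≈ -4.4362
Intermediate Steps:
c(z) = -½ (c(z) = -2 + (¼)*6 = -2 + 3/2 = -½)
x(X) = 0
v(G) = 0 (v(G) = 10*0 = 0)
68340/R + v(36)/(-12620) = 68340/(-15405) + 0/(-12620) = 68340*(-1/15405) + 0*(-1/12620) = -4556/1027 + 0 = -4556/1027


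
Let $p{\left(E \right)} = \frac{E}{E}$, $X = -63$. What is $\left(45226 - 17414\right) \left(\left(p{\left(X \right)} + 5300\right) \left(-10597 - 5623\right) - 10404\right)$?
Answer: $-2391626858688$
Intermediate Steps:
$p{\left(E \right)} = 1$
$\left(45226 - 17414\right) \left(\left(p{\left(X \right)} + 5300\right) \left(-10597 - 5623\right) - 10404\right) = \left(45226 - 17414\right) \left(\left(1 + 5300\right) \left(-10597 - 5623\right) - 10404\right) = 27812 \left(5301 \left(-16220\right) - 10404\right) = 27812 \left(-85982220 - 10404\right) = 27812 \left(-85992624\right) = -2391626858688$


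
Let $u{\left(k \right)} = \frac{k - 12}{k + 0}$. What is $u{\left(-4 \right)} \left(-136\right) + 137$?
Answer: $-407$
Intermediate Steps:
$u{\left(k \right)} = \frac{-12 + k}{k}$
$u{\left(-4 \right)} \left(-136\right) + 137 = \frac{-12 - 4}{-4} \left(-136\right) + 137 = \left(- \frac{1}{4}\right) \left(-16\right) \left(-136\right) + 137 = 4 \left(-136\right) + 137 = -544 + 137 = -407$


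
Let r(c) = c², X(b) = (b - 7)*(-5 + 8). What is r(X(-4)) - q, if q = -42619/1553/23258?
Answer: 39334367605/36119674 ≈ 1089.0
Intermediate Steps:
q = -42619/36119674 (q = -42619*1/1553*(1/23258) = -42619/1553*1/23258 = -42619/36119674 ≈ -0.0011799)
X(b) = -21 + 3*b (X(b) = (-7 + b)*3 = -21 + 3*b)
r(X(-4)) - q = (-21 + 3*(-4))² - 1*(-42619/36119674) = (-21 - 12)² + 42619/36119674 = (-33)² + 42619/36119674 = 1089 + 42619/36119674 = 39334367605/36119674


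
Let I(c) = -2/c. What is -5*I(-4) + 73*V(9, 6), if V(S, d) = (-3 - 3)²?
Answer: 5251/2 ≈ 2625.5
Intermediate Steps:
V(S, d) = 36 (V(S, d) = (-6)² = 36)
-5*I(-4) + 73*V(9, 6) = -(-10)/(-4) + 73*36 = -(-10)*(-1)/4 + 2628 = -5*½ + 2628 = -5/2 + 2628 = 5251/2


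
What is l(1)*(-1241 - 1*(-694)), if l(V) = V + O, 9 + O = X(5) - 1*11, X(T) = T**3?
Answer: -57982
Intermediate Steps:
O = 105 (O = -9 + (5**3 - 1*11) = -9 + (125 - 11) = -9 + 114 = 105)
l(V) = 105 + V (l(V) = V + 105 = 105 + V)
l(1)*(-1241 - 1*(-694)) = (105 + 1)*(-1241 - 1*(-694)) = 106*(-1241 + 694) = 106*(-547) = -57982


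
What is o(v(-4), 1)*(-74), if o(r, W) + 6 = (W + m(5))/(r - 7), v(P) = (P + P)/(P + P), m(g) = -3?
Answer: 1258/3 ≈ 419.33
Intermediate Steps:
v(P) = 1 (v(P) = (2*P)/((2*P)) = (2*P)*(1/(2*P)) = 1)
o(r, W) = -6 + (-3 + W)/(-7 + r) (o(r, W) = -6 + (W - 3)/(r - 7) = -6 + (-3 + W)/(-7 + r))
o(v(-4), 1)*(-74) = ((39 + 1 - 6*1)/(-7 + 1))*(-74) = ((39 + 1 - 6)/(-6))*(-74) = -⅙*34*(-74) = -17/3*(-74) = 1258/3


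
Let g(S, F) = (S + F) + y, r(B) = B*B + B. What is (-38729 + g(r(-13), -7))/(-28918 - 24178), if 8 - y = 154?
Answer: 19363/26548 ≈ 0.72936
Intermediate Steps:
y = -146 (y = 8 - 1*154 = 8 - 154 = -146)
r(B) = B + B² (r(B) = B² + B = B + B²)
g(S, F) = -146 + F + S (g(S, F) = (S + F) - 146 = (F + S) - 146 = -146 + F + S)
(-38729 + g(r(-13), -7))/(-28918 - 24178) = (-38729 + (-146 - 7 - 13*(1 - 13)))/(-28918 - 24178) = (-38729 + (-146 - 7 - 13*(-12)))/(-53096) = (-38729 + (-146 - 7 + 156))*(-1/53096) = (-38729 + 3)*(-1/53096) = -38726*(-1/53096) = 19363/26548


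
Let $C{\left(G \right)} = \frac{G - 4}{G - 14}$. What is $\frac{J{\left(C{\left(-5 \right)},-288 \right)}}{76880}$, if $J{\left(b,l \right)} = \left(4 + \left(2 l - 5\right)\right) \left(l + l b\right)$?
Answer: $\frac{290808}{91295} \approx 3.1854$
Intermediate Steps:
$C{\left(G \right)} = \frac{-4 + G}{-14 + G}$
$J{\left(b,l \right)} = \left(-1 + 2 l\right) \left(l + b l\right)$ ($J{\left(b,l \right)} = \left(4 + \left(-5 + 2 l\right)\right) \left(l + b l\right) = \left(-1 + 2 l\right) \left(l + b l\right)$)
$\frac{J{\left(C{\left(-5 \right)},-288 \right)}}{76880} = \frac{\left(-288\right) \left(-1 - \frac{-4 - 5}{-14 - 5} + 2 \left(-288\right) + 2 \frac{-4 - 5}{-14 - 5} \left(-288\right)\right)}{76880} = - 288 \left(-1 - \frac{1}{-19} \left(-9\right) - 576 + 2 \frac{1}{-19} \left(-9\right) \left(-288\right)\right) \frac{1}{76880} = - 288 \left(-1 - \left(- \frac{1}{19}\right) \left(-9\right) - 576 + 2 \left(\left(- \frac{1}{19}\right) \left(-9\right)\right) \left(-288\right)\right) \frac{1}{76880} = - 288 \left(-1 - \frac{9}{19} - 576 + 2 \cdot \frac{9}{19} \left(-288\right)\right) \frac{1}{76880} = - 288 \left(-1 - \frac{9}{19} - 576 - \frac{5184}{19}\right) \frac{1}{76880} = \left(-288\right) \left(- \frac{16156}{19}\right) \frac{1}{76880} = \frac{4652928}{19} \cdot \frac{1}{76880} = \frac{290808}{91295}$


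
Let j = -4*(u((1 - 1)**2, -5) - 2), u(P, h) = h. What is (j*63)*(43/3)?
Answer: 25284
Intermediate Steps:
j = 28 (j = -4*(-5 - 2) = -4*(-7) = 28)
(j*63)*(43/3) = (28*63)*(43/3) = 1764*(43*(1/3)) = 1764*(43/3) = 25284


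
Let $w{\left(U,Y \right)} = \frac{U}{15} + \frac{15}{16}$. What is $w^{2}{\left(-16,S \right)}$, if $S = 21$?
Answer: $\frac{961}{57600} \approx 0.016684$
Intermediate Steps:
$w{\left(U,Y \right)} = \frac{15}{16} + \frac{U}{15}$ ($w{\left(U,Y \right)} = U \frac{1}{15} + 15 \cdot \frac{1}{16} = \frac{U}{15} + \frac{15}{16} = \frac{15}{16} + \frac{U}{15}$)
$w^{2}{\left(-16,S \right)} = \left(\frac{15}{16} + \frac{1}{15} \left(-16\right)\right)^{2} = \left(\frac{15}{16} - \frac{16}{15}\right)^{2} = \left(- \frac{31}{240}\right)^{2} = \frac{961}{57600}$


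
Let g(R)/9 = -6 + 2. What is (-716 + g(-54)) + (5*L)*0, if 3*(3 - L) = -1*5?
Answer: -752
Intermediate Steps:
L = 14/3 (L = 3 - (-1)*5/3 = 3 - 1/3*(-5) = 3 + 5/3 = 14/3 ≈ 4.6667)
g(R) = -36 (g(R) = 9*(-6 + 2) = 9*(-4) = -36)
(-716 + g(-54)) + (5*L)*0 = (-716 - 36) + (5*(14/3))*0 = -752 + (70/3)*0 = -752 + 0 = -752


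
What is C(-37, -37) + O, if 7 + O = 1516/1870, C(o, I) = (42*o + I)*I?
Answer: 55034858/935 ≈ 58861.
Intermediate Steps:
C(o, I) = I*(I + 42*o) (C(o, I) = (I + 42*o)*I = I*(I + 42*o))
O = -5787/935 (O = -7 + 1516/1870 = -7 + 1516*(1/1870) = -7 + 758/935 = -5787/935 ≈ -6.1893)
C(-37, -37) + O = -37*(-37 + 42*(-37)) - 5787/935 = -37*(-37 - 1554) - 5787/935 = -37*(-1591) - 5787/935 = 58867 - 5787/935 = 55034858/935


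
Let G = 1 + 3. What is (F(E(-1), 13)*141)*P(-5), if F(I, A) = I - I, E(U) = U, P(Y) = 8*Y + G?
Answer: 0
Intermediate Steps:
G = 4
P(Y) = 4 + 8*Y (P(Y) = 8*Y + 4 = 4 + 8*Y)
F(I, A) = 0
(F(E(-1), 13)*141)*P(-5) = (0*141)*(4 + 8*(-5)) = 0*(4 - 40) = 0*(-36) = 0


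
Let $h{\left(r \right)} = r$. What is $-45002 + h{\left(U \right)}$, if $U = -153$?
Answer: $-45155$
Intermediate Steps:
$-45002 + h{\left(U \right)} = -45002 - 153 = -45155$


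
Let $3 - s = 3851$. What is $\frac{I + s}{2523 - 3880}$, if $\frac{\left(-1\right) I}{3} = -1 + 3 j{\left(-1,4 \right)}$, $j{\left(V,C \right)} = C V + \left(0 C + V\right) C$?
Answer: $\frac{3773}{1357} \approx 2.7804$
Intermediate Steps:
$s = -3848$ ($s = 3 - 3851 = -3848$)
$j{\left(V,C \right)} = 2 C V$ ($j{\left(V,C \right)} = C V + \left(0 + V\right) C = C V + V C = C V + C V = 2 C V$)
$I = 75$ ($I = - 3 \left(-1 + 3 \cdot 2 \cdot 4 \left(-1\right)\right) = - 3 \left(-1 + 3 \left(-8\right)\right) = - 3 \left(-1 - 24\right) = \left(-3\right) \left(-25\right) = 75$)
$\frac{I + s}{2523 - 3880} = \frac{75 - 3848}{2523 - 3880} = - \frac{3773}{-1357} = \left(-3773\right) \left(- \frac{1}{1357}\right) = \frac{3773}{1357}$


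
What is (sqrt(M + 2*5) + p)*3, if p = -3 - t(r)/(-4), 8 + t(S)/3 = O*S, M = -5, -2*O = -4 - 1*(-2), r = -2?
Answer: -63/2 + 3*sqrt(5) ≈ -24.792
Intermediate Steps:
O = 1 (O = -(-4 - 1*(-2))/2 = -(-4 + 2)/2 = -1/2*(-2) = 1)
t(S) = -24 + 3*S (t(S) = -24 + 3*(1*S) = -24 + 3*S)
p = -21/2 (p = -3 - (-24 + 3*(-2))/(-4) = -3 - (-24 - 6)*(-1)/4 = -3 - (-30)*(-1)/4 = -3 - 1*15/2 = -3 - 15/2 = -21/2 ≈ -10.500)
(sqrt(M + 2*5) + p)*3 = (sqrt(-5 + 2*5) - 21/2)*3 = (sqrt(-5 + 10) - 21/2)*3 = (sqrt(5) - 21/2)*3 = (-21/2 + sqrt(5))*3 = -63/2 + 3*sqrt(5)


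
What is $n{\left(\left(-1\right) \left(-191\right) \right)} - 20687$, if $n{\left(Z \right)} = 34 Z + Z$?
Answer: $-14002$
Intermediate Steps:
$n{\left(Z \right)} = 35 Z$
$n{\left(\left(-1\right) \left(-191\right) \right)} - 20687 = 35 \left(\left(-1\right) \left(-191\right)\right) - 20687 = 35 \cdot 191 - 20687 = 6685 - 20687 = -14002$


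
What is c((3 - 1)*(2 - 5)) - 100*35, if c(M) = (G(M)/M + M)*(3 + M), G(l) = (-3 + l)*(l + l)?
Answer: -3428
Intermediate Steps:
G(l) = 2*l*(-3 + l) (G(l) = (-3 + l)*(2*l) = 2*l*(-3 + l))
c(M) = (-6 + 3*M)*(3 + M) (c(M) = ((2*M*(-3 + M))/M + M)*(3 + M) = ((-6 + 2*M) + M)*(3 + M) = (-6 + 3*M)*(3 + M))
c((3 - 1)*(2 - 5)) - 100*35 = (-18 + 3*((3 - 1)*(2 - 5)) + 3*((3 - 1)*(2 - 5))²) - 100*35 = (-18 + 3*(2*(-3)) + 3*(2*(-3))²) - 3500 = (-18 + 3*(-6) + 3*(-6)²) - 3500 = (-18 - 18 + 3*36) - 3500 = (-18 - 18 + 108) - 3500 = 72 - 3500 = -3428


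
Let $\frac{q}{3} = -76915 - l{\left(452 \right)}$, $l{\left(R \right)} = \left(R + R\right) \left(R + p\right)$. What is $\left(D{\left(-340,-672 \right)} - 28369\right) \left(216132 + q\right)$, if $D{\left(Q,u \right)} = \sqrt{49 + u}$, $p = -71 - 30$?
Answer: $27419347725 - 966525 i \sqrt{623} \approx 2.7419 \cdot 10^{10} - 2.4124 \cdot 10^{7} i$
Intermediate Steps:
$p = -101$ ($p = -71 - 30 = -101$)
$l{\left(R \right)} = 2 R \left(-101 + R\right)$ ($l{\left(R \right)} = \left(R + R\right) \left(R - 101\right) = 2 R \left(-101 + R\right)$)
$q = -1182657$ ($q = 3 \left(-76915 - 2 \cdot 452 \left(-101 + 452\right)\right) = 3 \left(-76915 - 2 \cdot 452 \cdot 351\right) = 3 \left(-76915 - 317304\right) = 3 \left(-394219\right) = -1182657$)
$\left(D{\left(-340,-672 \right)} - 28369\right) \left(216132 + q\right) = \left(\sqrt{49 - 672} - 28369\right) \left(216132 - 1182657\right) = \left(\sqrt{-623} - 28369\right) \left(-966525\right) = \left(i \sqrt{623} - 28369\right) \left(-966525\right) = \left(-28369 + i \sqrt{623}\right) \left(-966525\right) = 27419347725 - 966525 i \sqrt{623}$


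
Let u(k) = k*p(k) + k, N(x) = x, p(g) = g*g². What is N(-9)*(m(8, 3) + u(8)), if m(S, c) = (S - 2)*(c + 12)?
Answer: -37746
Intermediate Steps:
m(S, c) = (-2 + S)*(12 + c)
p(g) = g³
u(k) = k + k⁴ (u(k) = k*k³ + k = k⁴ + k = k + k⁴)
N(-9)*(m(8, 3) + u(8)) = -9*((-24 - 2*3 + 12*8 + 8*3) + (8 + 8⁴)) = -9*((-24 - 6 + 96 + 24) + (8 + 4096)) = -9*(90 + 4104) = -9*4194 = -37746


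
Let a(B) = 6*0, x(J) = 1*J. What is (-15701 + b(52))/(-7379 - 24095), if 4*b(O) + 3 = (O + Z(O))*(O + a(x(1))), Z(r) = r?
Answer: 57399/125896 ≈ 0.45592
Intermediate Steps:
x(J) = J
a(B) = 0
b(O) = -¾ + O²/2 (b(O) = -¾ + ((O + O)*(O + 0))/4 = -¾ + ((2*O)*O)/4 = -¾ + (2*O²)/4 = -¾ + O²/2)
(-15701 + b(52))/(-7379 - 24095) = (-15701 + (-¾ + (½)*52²))/(-7379 - 24095) = (-15701 + (-¾ + (½)*2704))/(-31474) = (-15701 + (-¾ + 1352))*(-1/31474) = (-15701 + 5405/4)*(-1/31474) = -57399/4*(-1/31474) = 57399/125896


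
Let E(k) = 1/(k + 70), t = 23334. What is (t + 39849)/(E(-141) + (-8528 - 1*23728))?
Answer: -4485993/2290177 ≈ -1.9588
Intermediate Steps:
E(k) = 1/(70 + k)
(t + 39849)/(E(-141) + (-8528 - 1*23728)) = (23334 + 39849)/(1/(70 - 141) + (-8528 - 1*23728)) = 63183/(1/(-71) + (-8528 - 23728)) = 63183/(-1/71 - 32256) = 63183/(-2290177/71) = 63183*(-71/2290177) = -4485993/2290177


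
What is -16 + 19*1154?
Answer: 21910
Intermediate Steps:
-16 + 19*1154 = -16 + 21926 = 21910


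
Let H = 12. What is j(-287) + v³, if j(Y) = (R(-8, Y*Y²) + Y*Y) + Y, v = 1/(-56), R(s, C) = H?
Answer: 14417019903/175616 ≈ 82094.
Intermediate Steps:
R(s, C) = 12
v = -1/56 ≈ -0.017857
j(Y) = 12 + Y + Y² (j(Y) = (12 + Y*Y) + Y = (12 + Y²) + Y = 12 + Y + Y²)
j(-287) + v³ = (12 - 287 + (-287)²) + (-1/56)³ = (12 - 287 + 82369) - 1/175616 = 82094 - 1/175616 = 14417019903/175616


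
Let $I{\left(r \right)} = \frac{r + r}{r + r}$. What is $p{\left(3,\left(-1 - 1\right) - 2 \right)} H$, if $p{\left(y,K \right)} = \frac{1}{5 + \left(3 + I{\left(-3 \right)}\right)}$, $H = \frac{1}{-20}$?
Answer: $- \frac{1}{180} \approx -0.0055556$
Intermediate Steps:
$I{\left(r \right)} = 1$ ($I{\left(r \right)} = \frac{2 r}{2 r} = 2 r \frac{1}{2 r} = 1$)
$H = - \frac{1}{20} \approx -0.05$
$p{\left(y,K \right)} = \frac{1}{9}$ ($p{\left(y,K \right)} = \frac{1}{5 + \left(3 + 1\right)} = \frac{1}{5 + 4} = \frac{1}{9}$)
$p{\left(3,\left(-1 - 1\right) - 2 \right)} H = \frac{1}{9} \left(- \frac{1}{20}\right) = - \frac{1}{180}$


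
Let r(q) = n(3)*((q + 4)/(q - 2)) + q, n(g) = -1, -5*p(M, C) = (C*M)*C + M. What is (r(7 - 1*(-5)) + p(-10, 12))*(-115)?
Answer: -34546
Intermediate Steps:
p(M, C) = -M/5 - M*C²/5 (p(M, C) = -((C*M)*C + M)/5 = -(M*C² + M)/5 = -(M + M*C²)/5 = -M/5 - M*C²/5)
r(q) = q - (4 + q)/(-2 + q) (r(q) = -(q + 4)/(q - 2) + q = -(4 + q)/(-2 + q) + q = q - (4 + q)/(-2 + q))
(r(7 - 1*(-5)) + p(-10, 12))*(-115) = ((-4 + (7 - 1*(-5))² - 3*(7 - 1*(-5)))/(-2 + (7 - 1*(-5))) - ⅕*(-10)*(1 + 12²))*(-115) = ((-4 + (7 + 5)² - 3*(7 + 5))/(-2 + (7 + 5)) - ⅕*(-10)*(1 + 144))*(-115) = ((-4 + 12² - 3*12)/(-2 + 12) - ⅕*(-10)*145)*(-115) = ((-4 + 144 - 36)/10 + 290)*(-115) = ((⅒)*104 + 290)*(-115) = (52/5 + 290)*(-115) = (1502/5)*(-115) = -34546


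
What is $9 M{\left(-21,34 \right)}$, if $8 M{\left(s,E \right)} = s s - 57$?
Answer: $432$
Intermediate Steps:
$M{\left(s,E \right)} = - \frac{57}{8} + \frac{s^{2}}{8}$ ($M{\left(s,E \right)} = \frac{s s - 57}{8} = \frac{s^{2} - 57}{8} = \frac{-57 + s^{2}}{8} = - \frac{57}{8} + \frac{s^{2}}{8}$)
$9 M{\left(-21,34 \right)} = 9 \left(- \frac{57}{8} + \frac{\left(-21\right)^{2}}{8}\right) = 9 \left(- \frac{57}{8} + \frac{1}{8} \cdot 441\right) = 9 \left(- \frac{57}{8} + \frac{441}{8}\right) = 9 \cdot 48 = 432$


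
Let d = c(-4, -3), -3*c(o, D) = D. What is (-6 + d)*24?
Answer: -120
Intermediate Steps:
c(o, D) = -D/3
d = 1 (d = -1/3*(-3) = 1)
(-6 + d)*24 = (-6 + 1)*24 = -5*24 = -120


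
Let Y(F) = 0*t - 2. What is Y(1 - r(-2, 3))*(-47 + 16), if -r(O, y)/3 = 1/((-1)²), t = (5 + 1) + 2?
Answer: 62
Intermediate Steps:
t = 8 (t = 6 + 2 = 8)
r(O, y) = -3 (r(O, y) = -3/((-1)²) = -3/1 = -3*1 = -3)
Y(F) = -2 (Y(F) = 0*8 - 2 = 0 - 2 = -2)
Y(1 - r(-2, 3))*(-47 + 16) = -2*(-47 + 16) = -2*(-31) = 62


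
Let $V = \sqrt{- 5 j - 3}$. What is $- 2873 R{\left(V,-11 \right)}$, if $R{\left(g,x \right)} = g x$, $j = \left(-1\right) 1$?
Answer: $31603 \sqrt{2} \approx 44693.0$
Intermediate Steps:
$j = -1$
$V = \sqrt{2}$ ($V = \sqrt{\left(-5\right) \left(-1\right) - 3} = \sqrt{5 - 3} = \sqrt{2} \approx 1.4142$)
$- 2873 R{\left(V,-11 \right)} = - 2873 \sqrt{2} \left(-11\right) = - 2873 \left(- 11 \sqrt{2}\right) = 31603 \sqrt{2}$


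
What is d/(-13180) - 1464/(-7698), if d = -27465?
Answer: 7690703/3381988 ≈ 2.2740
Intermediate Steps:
d/(-13180) - 1464/(-7698) = -27465/(-13180) - 1464/(-7698) = -27465*(-1/13180) - 1464*(-1/7698) = 5493/2636 + 244/1283 = 7690703/3381988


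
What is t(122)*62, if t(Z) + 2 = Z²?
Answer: 922684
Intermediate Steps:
t(Z) = -2 + Z²
t(122)*62 = (-2 + 122²)*62 = (-2 + 14884)*62 = 14882*62 = 922684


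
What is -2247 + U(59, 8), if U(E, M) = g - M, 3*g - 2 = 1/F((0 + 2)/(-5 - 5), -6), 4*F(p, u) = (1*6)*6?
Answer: -60866/27 ≈ -2254.3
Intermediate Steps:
F(p, u) = 9 (F(p, u) = ((1*6)*6)/4 = (6*6)/4 = (¼)*36 = 9)
g = 19/27 (g = ⅔ + (⅓)/9 = ⅔ + (⅓)*(⅑) = ⅔ + 1/27 = 19/27 ≈ 0.70370)
U(E, M) = 19/27 - M
-2247 + U(59, 8) = -2247 + (19/27 - 1*8) = -2247 + (19/27 - 8) = -2247 - 197/27 = -60866/27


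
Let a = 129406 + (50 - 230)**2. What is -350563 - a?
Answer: -512369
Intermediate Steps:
a = 161806 (a = 129406 + (-180)**2 = 129406 + 32400 = 161806)
-350563 - a = -350563 - 1*161806 = -350563 - 161806 = -512369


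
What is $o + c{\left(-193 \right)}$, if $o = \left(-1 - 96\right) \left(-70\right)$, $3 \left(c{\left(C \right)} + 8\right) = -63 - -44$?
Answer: $\frac{20327}{3} \approx 6775.7$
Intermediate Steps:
$c{\left(C \right)} = - \frac{43}{3}$ ($c{\left(C \right)} = -8 + \frac{-63 - -44}{3} = -8 + \frac{-63 + 44}{3} = -8 + \frac{1}{3} \left(-19\right) = -8 - \frac{19}{3} = - \frac{43}{3}$)
$o = 6790$ ($o = \left(-97\right) \left(-70\right) = 6790$)
$o + c{\left(-193 \right)} = 6790 - \frac{43}{3} = \frac{20327}{3}$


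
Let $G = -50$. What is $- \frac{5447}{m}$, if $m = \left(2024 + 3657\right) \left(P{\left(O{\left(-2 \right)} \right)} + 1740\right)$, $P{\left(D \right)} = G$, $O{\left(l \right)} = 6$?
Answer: $- \frac{419}{738530} \approx -0.00056734$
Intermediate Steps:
$P{\left(D \right)} = -50$
$m = 9600890$ ($m = \left(2024 + 3657\right) \left(-50 + 1740\right) = 5681 \cdot 1690 = 9600890$)
$- \frac{5447}{m} = - \frac{5447}{9600890} = \left(-5447\right) \frac{1}{9600890} = - \frac{419}{738530}$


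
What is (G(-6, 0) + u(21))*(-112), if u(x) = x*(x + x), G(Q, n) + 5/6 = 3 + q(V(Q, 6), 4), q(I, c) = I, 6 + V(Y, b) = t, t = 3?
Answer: -296072/3 ≈ -98691.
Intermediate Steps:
V(Y, b) = -3 (V(Y, b) = -6 + 3 = -3)
G(Q, n) = -5/6 (G(Q, n) = -5/6 + (3 - 3) = -5/6 + 0 = -5/6)
u(x) = 2*x**2 (u(x) = x*(2*x) = 2*x**2)
(G(-6, 0) + u(21))*(-112) = (-5/6 + 2*21**2)*(-112) = (-5/6 + 2*441)*(-112) = (-5/6 + 882)*(-112) = (5287/6)*(-112) = -296072/3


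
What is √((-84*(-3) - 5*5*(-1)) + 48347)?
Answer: 4*√3039 ≈ 220.51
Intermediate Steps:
√((-84*(-3) - 5*5*(-1)) + 48347) = √((252 - 25*(-1)) + 48347) = √((252 + 25) + 48347) = √(277 + 48347) = √48624 = 4*√3039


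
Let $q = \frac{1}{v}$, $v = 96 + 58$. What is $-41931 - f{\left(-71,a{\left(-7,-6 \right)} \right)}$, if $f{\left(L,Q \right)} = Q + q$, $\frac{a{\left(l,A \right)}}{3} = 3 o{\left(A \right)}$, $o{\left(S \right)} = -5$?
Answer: $- \frac{6450445}{154} \approx -41886.0$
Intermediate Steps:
$v = 154$
$a{\left(l,A \right)} = -45$ ($a{\left(l,A \right)} = 3 \cdot 3 \left(-5\right) = 3 \left(-15\right) = -45$)
$q = \frac{1}{154} \approx 0.0064935$
$f{\left(L,Q \right)} = \frac{1}{154} + Q$ ($f{\left(L,Q \right)} = Q + \frac{1}{154} = \frac{1}{154} + Q$)
$-41931 - f{\left(-71,a{\left(-7,-6 \right)} \right)} = -41931 - \left(\frac{1}{154} - 45\right) = -41931 - - \frac{6929}{154} = -41931 + \frac{6929}{154} = - \frac{6450445}{154}$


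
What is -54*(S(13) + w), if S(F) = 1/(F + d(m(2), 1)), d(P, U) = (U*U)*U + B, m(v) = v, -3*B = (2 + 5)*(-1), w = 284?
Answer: -751626/49 ≈ -15339.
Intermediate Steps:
B = 7/3 (B = -(2 + 5)*(-1)/3 = -7*(-1)/3 = -⅓*(-7) = 7/3 ≈ 2.3333)
d(P, U) = 7/3 + U³ (d(P, U) = (U*U)*U + 7/3 = U²*U + 7/3 = U³ + 7/3 = 7/3 + U³)
S(F) = 1/(10/3 + F) (S(F) = 1/(F + (7/3 + 1³)) = 1/(F + (7/3 + 1)) = 1/(F + 10/3) = 1/(10/3 + F))
-54*(S(13) + w) = -54*(3/(10 + 3*13) + 284) = -54*(3/(10 + 39) + 284) = -54*(3/49 + 284) = -54*13919/49 = -751626/49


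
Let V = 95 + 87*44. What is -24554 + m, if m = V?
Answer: -20631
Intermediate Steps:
V = 3923 (V = 95 + 3828 = 3923)
m = 3923
-24554 + m = -24554 + 3923 = -20631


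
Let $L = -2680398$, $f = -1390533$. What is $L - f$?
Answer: $-1289865$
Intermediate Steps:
$L - f = -2680398 - -1390533 = -2680398 + 1390533 = -1289865$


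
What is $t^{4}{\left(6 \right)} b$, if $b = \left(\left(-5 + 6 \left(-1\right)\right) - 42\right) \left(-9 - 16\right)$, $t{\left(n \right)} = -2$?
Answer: $21200$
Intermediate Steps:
$b = 1325$ ($b = \left(\left(-5 - 6\right) - 42\right) \left(-25\right) = \left(-11 - 42\right) \left(-25\right) = \left(-53\right) \left(-25\right) = 1325$)
$t^{4}{\left(6 \right)} b = \left(-2\right)^{4} \cdot 1325 = 16 \cdot 1325 = 21200$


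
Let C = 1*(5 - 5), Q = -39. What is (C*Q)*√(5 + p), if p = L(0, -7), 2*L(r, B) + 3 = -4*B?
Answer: 0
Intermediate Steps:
L(r, B) = -3/2 - 2*B (L(r, B) = -3/2 + (-4*B)/2 = -3/2 - 2*B)
p = 25/2 (p = -3/2 - 2*(-7) = -3/2 + 14 = 25/2 ≈ 12.500)
C = 0 (C = 1*0 = 0)
(C*Q)*√(5 + p) = (0*(-39))*√(5 + 25/2) = 0*√(35/2) = 0*(√70/2) = 0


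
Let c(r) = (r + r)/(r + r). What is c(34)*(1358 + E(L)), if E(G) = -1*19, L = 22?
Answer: 1339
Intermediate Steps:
c(r) = 1 (c(r) = (2*r)/((2*r)) = (2*r)*(1/(2*r)) = 1)
E(G) = -19
c(34)*(1358 + E(L)) = 1*(1358 - 19) = 1*1339 = 1339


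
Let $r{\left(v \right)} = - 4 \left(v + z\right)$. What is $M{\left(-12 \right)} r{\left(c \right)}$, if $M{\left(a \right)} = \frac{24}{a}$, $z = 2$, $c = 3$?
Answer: $40$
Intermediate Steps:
$r{\left(v \right)} = -8 - 4 v$ ($r{\left(v \right)} = - 4 \left(v + 2\right) = - 4 \left(2 + v\right) = -8 - 4 v$)
$M{\left(-12 \right)} r{\left(c \right)} = \frac{24}{-12} \left(-8 - 12\right) = 24 \left(- \frac{1}{12}\right) \left(-8 - 12\right) = \left(-2\right) \left(-20\right) = 40$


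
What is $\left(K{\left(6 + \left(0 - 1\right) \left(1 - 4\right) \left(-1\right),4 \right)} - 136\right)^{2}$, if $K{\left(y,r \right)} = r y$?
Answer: $15376$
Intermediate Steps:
$\left(K{\left(6 + \left(0 - 1\right) \left(1 - 4\right) \left(-1\right),4 \right)} - 136\right)^{2} = \left(4 \left(6 + \left(0 - 1\right) \left(1 - 4\right) \left(-1\right)\right) - 136\right)^{2} = \left(4 \left(6 + \left(-1\right) \left(-3\right) \left(-1\right)\right) - 136\right)^{2} = \left(4 \left(6 + 3 \left(-1\right)\right) - 136\right)^{2} = \left(4 \left(6 - 3\right) - 136\right)^{2} = \left(4 \cdot 3 - 136\right)^{2} = \left(12 - 136\right)^{2} = \left(-124\right)^{2} = 15376$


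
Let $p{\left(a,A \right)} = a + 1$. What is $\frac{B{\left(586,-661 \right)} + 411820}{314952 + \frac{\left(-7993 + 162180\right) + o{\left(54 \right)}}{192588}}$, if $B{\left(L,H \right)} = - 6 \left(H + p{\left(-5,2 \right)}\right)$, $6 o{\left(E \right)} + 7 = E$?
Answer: $\frac{96096019536}{72787355965} \approx 1.3202$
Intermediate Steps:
$o{\left(E \right)} = - \frac{7}{6} + \frac{E}{6}$
$p{\left(a,A \right)} = 1 + a$
$B{\left(L,H \right)} = 24 - 6 H$ ($B{\left(L,H \right)} = - 6 \left(H + \left(1 - 5\right)\right) = - 6 \left(H - 4\right) = - 6 \left(-4 + H\right) = 24 - 6 H$)
$\frac{B{\left(586,-661 \right)} + 411820}{314952 + \frac{\left(-7993 + 162180\right) + o{\left(54 \right)}}{192588}} = \frac{\left(24 - -3966\right) + 411820}{314952 + \frac{\left(-7993 + 162180\right) + \left(- \frac{7}{6} + \frac{1}{6} \cdot 54\right)}{192588}} = \frac{\left(24 + 3966\right) + 411820}{314952 + \left(154187 + \left(- \frac{7}{6} + 9\right)\right) \frac{1}{192588}} = \frac{3990 + 411820}{314952 + \left(154187 + \frac{47}{6}\right) \frac{1}{192588}} = \frac{415810}{314952 + \frac{925169}{6} \cdot \frac{1}{192588}} = \frac{415810}{314952 + \frac{925169}{1155528}} = \frac{415810}{\frac{363936779825}{1155528}} = 415810 \cdot \frac{1155528}{363936779825} = \frac{96096019536}{72787355965}$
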